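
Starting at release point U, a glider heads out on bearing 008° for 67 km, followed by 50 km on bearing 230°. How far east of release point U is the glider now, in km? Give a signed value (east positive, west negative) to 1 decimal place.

-29.0 km

Leg 1 (008°, 67 km): east 67 sin 8° = 9.32, north 67 cos 8° = 66.35
Leg 2 (230°, 50 km): east 50 sin 230° = -38.30, north 50 cos 230° = -32.14
Net east component: -28.98 km.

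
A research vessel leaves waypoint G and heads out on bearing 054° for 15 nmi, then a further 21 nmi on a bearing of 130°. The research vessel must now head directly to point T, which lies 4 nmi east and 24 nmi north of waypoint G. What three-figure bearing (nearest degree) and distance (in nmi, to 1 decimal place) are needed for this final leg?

Leg 1 (054°, 15 nmi): east 15 sin 54° = 12.14, north 15 cos 54° = 8.82
Leg 2 (130°, 21 nmi): east 21 sin 130° = 16.09, north 21 cos 130° = -13.50
Current position: (28.22, -4.68). Target: (4, 24). Remaining: Δeast = -24.22, Δnorth = 28.68.
Bearing = atan2(-24.22, 28.68) mod 360° = 319.82°; distance = √((-24.22)² + (28.68)²) = 37.541 nmi.

320°, 37.5 nmi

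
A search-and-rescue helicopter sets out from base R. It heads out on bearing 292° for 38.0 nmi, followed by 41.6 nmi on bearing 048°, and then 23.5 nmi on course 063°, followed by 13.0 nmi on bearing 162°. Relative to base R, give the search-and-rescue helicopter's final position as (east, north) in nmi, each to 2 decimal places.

(20.64, 40.38)

Leg 1 (292°, 38.0 nmi): east 38.0 sin 292° = -35.23, north 38.0 cos 292° = 14.24
Leg 2 (048°, 41.6 nmi): east 41.6 sin 48° = 30.91, north 41.6 cos 48° = 27.84
Leg 3 (063°, 23.5 nmi): east 23.5 sin 63° = 20.94, north 23.5 cos 63° = 10.67
Leg 4 (162°, 13.0 nmi): east 13.0 sin 162° = 4.02, north 13.0 cos 162° = -12.36
Summing: 20.64 nmi east, 40.38 nmi north → (20.64, 40.38).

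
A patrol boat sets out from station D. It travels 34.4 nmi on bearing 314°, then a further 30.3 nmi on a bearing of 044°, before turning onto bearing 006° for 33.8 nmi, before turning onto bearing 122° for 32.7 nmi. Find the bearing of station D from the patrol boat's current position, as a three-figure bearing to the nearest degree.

204°

Leg 1 (314°, 34.4 nmi): east 34.4 sin 314° = -24.75, north 34.4 cos 314° = 23.90
Leg 2 (044°, 30.3 nmi): east 30.3 sin 44° = 21.05, north 30.3 cos 44° = 21.80
Leg 3 (006°, 33.8 nmi): east 33.8 sin 6° = 3.53, north 33.8 cos 6° = 33.61
Leg 4 (122°, 32.7 nmi): east 32.7 sin 122° = 27.73, north 32.7 cos 122° = -17.33
Net displacement: 27.57 east, 61.98 north. Direction back to start is (-27.57, -61.98): bearing = atan2(-27.57, -61.98) mod 360° = 203.98° ≈ 204°.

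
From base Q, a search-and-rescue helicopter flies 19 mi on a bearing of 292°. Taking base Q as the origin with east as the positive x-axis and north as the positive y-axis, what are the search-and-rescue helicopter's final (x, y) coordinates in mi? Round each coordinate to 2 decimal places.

(-17.62, 7.12)

Leg 1 (292°, 19 mi): east 19 sin 292° = -17.62, north 19 cos 292° = 7.12
Summing: -17.62 mi east, 7.12 mi north → (-17.62, 7.12).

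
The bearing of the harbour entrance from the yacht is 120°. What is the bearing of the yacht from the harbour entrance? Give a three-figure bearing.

300°

Back-bearing = 120° + 180° = 300°.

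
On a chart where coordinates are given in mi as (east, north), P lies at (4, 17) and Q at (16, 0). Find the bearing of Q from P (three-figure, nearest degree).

Δeast = 16 − 4 = 12.00; Δnorth = 0 − 17 = -17.00.
Bearing = atan2(Δeast, Δnorth) mod 360° = 144.78° ≈ 145°.

145°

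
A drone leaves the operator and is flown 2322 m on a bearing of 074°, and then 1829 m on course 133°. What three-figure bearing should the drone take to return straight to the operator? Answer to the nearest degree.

Leg 1 (074°, 2322 m): east 2322 sin 74° = 2232.05, north 2322 cos 74° = 640.03
Leg 2 (133°, 1829 m): east 1829 sin 133° = 1337.65, north 1829 cos 133° = -1247.38
Net displacement: 3569.70 east, -607.35 north. Direction back to start is (-3569.70, 607.35): bearing = atan2(-3569.70, 607.35) mod 360° = 279.66° ≈ 280°.

280°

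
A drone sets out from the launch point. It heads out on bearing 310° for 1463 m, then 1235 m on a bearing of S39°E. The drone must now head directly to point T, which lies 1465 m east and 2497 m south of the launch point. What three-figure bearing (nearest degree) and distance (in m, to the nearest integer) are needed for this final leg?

144°, 3067 m

Leg 1 (310°, 1463 m): east 1463 sin 310° = -1120.72, north 1463 cos 310° = 940.40
Leg 2 (S39°E, 1235 m): east 1235 sin 141° = 777.21, north 1235 cos 141° = -959.78
Current position: (-343.51, -19.38). Target: (1465, -2497). Remaining: Δeast = 1808.51, Δnorth = -2477.62.
Bearing = atan2(1808.51, -2477.62) mod 360° = 143.87°; distance = √((1808.51)² + (-2477.62)²) = 3067.464 m.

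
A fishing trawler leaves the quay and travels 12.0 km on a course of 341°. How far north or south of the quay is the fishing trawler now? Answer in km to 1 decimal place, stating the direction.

11.3 km north

Leg 1 (341°, 12.0 km): east 12.0 sin 341° = -3.91, north 12.0 cos 341° = 11.35
Net north component: 11.35 km.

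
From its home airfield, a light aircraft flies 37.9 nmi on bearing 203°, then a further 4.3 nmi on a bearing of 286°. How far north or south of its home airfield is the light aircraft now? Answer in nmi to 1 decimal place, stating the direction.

Leg 1 (203°, 37.9 nmi): east 37.9 sin 203° = -14.81, north 37.9 cos 203° = -34.89
Leg 2 (286°, 4.3 nmi): east 4.3 sin 286° = -4.13, north 4.3 cos 286° = 1.19
Net north component: -33.70 nmi.

33.7 nmi south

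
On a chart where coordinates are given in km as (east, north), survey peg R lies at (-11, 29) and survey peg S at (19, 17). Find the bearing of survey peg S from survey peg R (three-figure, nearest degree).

112°

Δeast = 19 − -11 = 30.00; Δnorth = 17 − 29 = -12.00.
Bearing = atan2(Δeast, Δnorth) mod 360° = 111.80° ≈ 112°.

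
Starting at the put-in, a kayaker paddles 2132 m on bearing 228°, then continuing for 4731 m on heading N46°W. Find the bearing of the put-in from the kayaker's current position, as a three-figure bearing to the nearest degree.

110°

Leg 1 (228°, 2132 m): east 2132 sin 228° = -1584.38, north 2132 cos 228° = -1426.59
Leg 2 (N46°W, 4731 m): east 4731 sin 314° = -3403.20, north 4731 cos 314° = 3286.43
Net displacement: -4987.58 east, 1859.84 north. Direction back to start is (4987.58, -1859.84): bearing = atan2(4987.58, -1859.84) mod 360° = 110.45° ≈ 110°.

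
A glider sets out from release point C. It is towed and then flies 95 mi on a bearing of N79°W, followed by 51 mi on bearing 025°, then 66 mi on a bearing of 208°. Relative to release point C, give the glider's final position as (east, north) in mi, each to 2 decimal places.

(-102.69, 6.07)

Leg 1 (N79°W, 95 mi): east 95 sin 281° = -93.25, north 95 cos 281° = 18.13
Leg 2 (025°, 51 mi): east 51 sin 25° = 21.55, north 51 cos 25° = 46.22
Leg 3 (208°, 66 mi): east 66 sin 208° = -30.99, north 66 cos 208° = -58.27
Summing: -102.69 mi east, 6.07 mi north → (-102.69, 6.07).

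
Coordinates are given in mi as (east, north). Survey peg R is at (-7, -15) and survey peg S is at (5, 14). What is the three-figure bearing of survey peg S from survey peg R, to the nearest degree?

Δeast = 5 − -7 = 12.00; Δnorth = 14 − -15 = 29.00.
Bearing = atan2(Δeast, Δnorth) mod 360° = 22.48° ≈ 022°.

022°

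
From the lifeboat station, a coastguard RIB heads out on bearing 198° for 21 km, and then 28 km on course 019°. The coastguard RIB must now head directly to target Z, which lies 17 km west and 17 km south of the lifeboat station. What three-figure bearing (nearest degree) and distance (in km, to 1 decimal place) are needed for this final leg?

220°, 30.6 km

Leg 1 (198°, 21 km): east 21 sin 198° = -6.49, north 21 cos 198° = -19.97
Leg 2 (019°, 28 km): east 28 sin 19° = 9.12, north 28 cos 19° = 26.47
Current position: (2.63, 6.50). Target: (-17, -17). Remaining: Δeast = -19.63, Δnorth = -23.50.
Bearing = atan2(-19.63, -23.50) mod 360° = 219.86°; distance = √((-19.63)² + (-23.50)²) = 30.620 km.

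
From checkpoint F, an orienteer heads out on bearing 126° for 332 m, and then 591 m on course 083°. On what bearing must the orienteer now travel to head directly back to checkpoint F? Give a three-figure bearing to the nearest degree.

278°

Leg 1 (126°, 332 m): east 332 sin 126° = 268.59, north 332 cos 126° = -195.14
Leg 2 (083°, 591 m): east 591 sin 83° = 586.59, north 591 cos 83° = 72.02
Net displacement: 855.19 east, -123.12 north. Direction back to start is (-855.19, 123.12): bearing = atan2(-855.19, 123.12) mod 360° = 278.19° ≈ 278°.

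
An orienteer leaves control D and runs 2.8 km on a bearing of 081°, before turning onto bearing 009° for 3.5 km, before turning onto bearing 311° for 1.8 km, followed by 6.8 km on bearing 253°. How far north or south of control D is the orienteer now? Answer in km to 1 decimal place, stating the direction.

3.1 km north

Leg 1 (081°, 2.8 km): east 2.8 sin 81° = 2.77, north 2.8 cos 81° = 0.44
Leg 2 (009°, 3.5 km): east 3.5 sin 9° = 0.55, north 3.5 cos 9° = 3.46
Leg 3 (311°, 1.8 km): east 1.8 sin 311° = -1.36, north 1.8 cos 311° = 1.18
Leg 4 (253°, 6.8 km): east 6.8 sin 253° = -6.50, north 6.8 cos 253° = -1.99
Net north component: 3.09 km.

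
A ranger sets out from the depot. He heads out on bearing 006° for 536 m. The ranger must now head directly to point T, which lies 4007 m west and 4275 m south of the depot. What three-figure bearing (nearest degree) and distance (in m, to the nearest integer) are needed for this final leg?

Leg 1 (006°, 536 m): east 536 sin 6° = 56.03, north 536 cos 6° = 533.06
Current position: (56.03, 533.06). Target: (-4007, -4275). Remaining: Δeast = -4063.03, Δnorth = -4808.06.
Bearing = atan2(-4063.03, -4808.06) mod 360° = 220.20°; distance = √((-4063.03)² + (-4808.06)²) = 6294.892 m.

220°, 6295 m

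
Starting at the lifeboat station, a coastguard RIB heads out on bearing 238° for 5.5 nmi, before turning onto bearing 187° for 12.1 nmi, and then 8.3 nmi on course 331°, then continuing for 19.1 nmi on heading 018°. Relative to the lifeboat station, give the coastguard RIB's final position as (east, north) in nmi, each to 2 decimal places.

Leg 1 (238°, 5.5 nmi): east 5.5 sin 238° = -4.66, north 5.5 cos 238° = -2.91
Leg 2 (187°, 12.1 nmi): east 12.1 sin 187° = -1.47, north 12.1 cos 187° = -12.01
Leg 3 (331°, 8.3 nmi): east 8.3 sin 331° = -4.02, north 8.3 cos 331° = 7.26
Leg 4 (018°, 19.1 nmi): east 19.1 sin 18° = 5.90, north 19.1 cos 18° = 18.17
Summing: -4.26 nmi east, 10.50 nmi north → (-4.26, 10.50).

(-4.26, 10.50)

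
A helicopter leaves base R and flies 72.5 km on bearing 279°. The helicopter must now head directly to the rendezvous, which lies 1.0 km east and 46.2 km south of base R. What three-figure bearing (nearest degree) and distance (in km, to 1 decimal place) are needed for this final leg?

Leg 1 (279°, 72.5 km): east 72.5 sin 279° = -71.61, north 72.5 cos 279° = 11.34
Current position: (-71.61, 11.34). Target: (1.0, -46.2). Remaining: Δeast = 72.61, Δnorth = -57.54.
Bearing = atan2(72.61, -57.54) mod 360° = 128.40°; distance = √((72.61)² + (-57.54)²) = 92.644 km.

128°, 92.6 km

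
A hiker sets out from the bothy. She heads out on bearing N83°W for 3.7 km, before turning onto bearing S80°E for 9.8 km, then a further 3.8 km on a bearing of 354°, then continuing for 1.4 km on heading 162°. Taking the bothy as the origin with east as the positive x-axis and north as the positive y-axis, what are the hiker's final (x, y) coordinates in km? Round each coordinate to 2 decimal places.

Leg 1 (N83°W, 3.7 km): east 3.7 sin 277° = -3.67, north 3.7 cos 277° = 0.45
Leg 2 (S80°E, 9.8 km): east 9.8 sin 100° = 9.65, north 9.8 cos 100° = -1.70
Leg 3 (354°, 3.8 km): east 3.8 sin 354° = -0.40, north 3.8 cos 354° = 3.78
Leg 4 (162°, 1.4 km): east 1.4 sin 162° = 0.43, north 1.4 cos 162° = -1.33
Summing: 6.01 km east, 1.20 km north → (6.01, 1.20).

(6.01, 1.20)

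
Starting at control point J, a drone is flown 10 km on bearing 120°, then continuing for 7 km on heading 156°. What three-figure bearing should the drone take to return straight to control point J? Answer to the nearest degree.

315°

Leg 1 (120°, 10 km): east 10 sin 120° = 8.66, north 10 cos 120° = -5.00
Leg 2 (156°, 7 km): east 7 sin 156° = 2.85, north 7 cos 156° = -6.39
Net displacement: 11.51 east, -11.39 north. Direction back to start is (-11.51, 11.39): bearing = atan2(-11.51, 11.39) mod 360° = 314.72° ≈ 315°.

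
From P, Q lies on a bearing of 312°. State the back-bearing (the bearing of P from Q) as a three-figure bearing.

132°

Back-bearing = 312° − 180° = 132°.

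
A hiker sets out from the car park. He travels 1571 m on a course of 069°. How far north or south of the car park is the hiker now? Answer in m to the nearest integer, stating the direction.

Leg 1 (069°, 1571 m): east 1571 sin 69° = 1466.65, north 1571 cos 69° = 563.00
Net north component: 563.00 m.

563 m north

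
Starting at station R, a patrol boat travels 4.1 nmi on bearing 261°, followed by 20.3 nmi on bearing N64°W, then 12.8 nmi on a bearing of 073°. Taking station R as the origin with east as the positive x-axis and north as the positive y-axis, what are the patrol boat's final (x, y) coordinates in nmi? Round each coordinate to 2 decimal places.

Leg 1 (261°, 4.1 nmi): east 4.1 sin 261° = -4.05, north 4.1 cos 261° = -0.64
Leg 2 (N64°W, 20.3 nmi): east 20.3 sin 296° = -18.25, north 20.3 cos 296° = 8.90
Leg 3 (073°, 12.8 nmi): east 12.8 sin 73° = 12.24, north 12.8 cos 73° = 3.74
Summing: -10.05 nmi east, 12.00 nmi north → (-10.05, 12.00).

(-10.05, 12.00)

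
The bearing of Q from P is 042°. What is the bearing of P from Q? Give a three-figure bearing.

Back-bearing = 042° + 180° = 222°.

222°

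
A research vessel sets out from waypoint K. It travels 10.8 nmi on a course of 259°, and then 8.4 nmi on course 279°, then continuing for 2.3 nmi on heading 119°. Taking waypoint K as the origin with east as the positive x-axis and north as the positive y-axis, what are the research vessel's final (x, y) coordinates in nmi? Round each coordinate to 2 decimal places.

Leg 1 (259°, 10.8 nmi): east 10.8 sin 259° = -10.60, north 10.8 cos 259° = -2.06
Leg 2 (279°, 8.4 nmi): east 8.4 sin 279° = -8.30, north 8.4 cos 279° = 1.31
Leg 3 (119°, 2.3 nmi): east 2.3 sin 119° = 2.01, north 2.3 cos 119° = -1.12
Summing: -16.89 nmi east, -1.86 nmi north → (-16.89, -1.86).

(-16.89, -1.86)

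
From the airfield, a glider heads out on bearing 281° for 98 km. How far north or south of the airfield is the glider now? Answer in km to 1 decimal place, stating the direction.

Leg 1 (281°, 98 km): east 98 sin 281° = -96.20, north 98 cos 281° = 18.70
Net north component: 18.70 km.

18.7 km north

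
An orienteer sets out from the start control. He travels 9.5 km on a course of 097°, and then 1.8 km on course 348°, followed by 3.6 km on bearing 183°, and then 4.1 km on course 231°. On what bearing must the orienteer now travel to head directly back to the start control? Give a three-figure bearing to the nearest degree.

Leg 1 (097°, 9.5 km): east 9.5 sin 97° = 9.43, north 9.5 cos 97° = -1.16
Leg 2 (348°, 1.8 km): east 1.8 sin 348° = -0.37, north 1.8 cos 348° = 1.76
Leg 3 (183°, 3.6 km): east 3.6 sin 183° = -0.19, north 3.6 cos 183° = -3.60
Leg 4 (231°, 4.1 km): east 4.1 sin 231° = -3.19, north 4.1 cos 231° = -2.58
Net displacement: 5.68 east, -5.57 north. Direction back to start is (-5.68, 5.57): bearing = atan2(-5.68, 5.57) mod 360° = 314.45° ≈ 314°.

314°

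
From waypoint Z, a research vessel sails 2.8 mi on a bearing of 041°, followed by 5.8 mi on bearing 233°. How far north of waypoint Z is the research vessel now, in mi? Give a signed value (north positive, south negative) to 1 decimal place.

Leg 1 (041°, 2.8 mi): east 2.8 sin 41° = 1.84, north 2.8 cos 41° = 2.11
Leg 2 (233°, 5.8 mi): east 5.8 sin 233° = -4.63, north 5.8 cos 233° = -3.49
Net north component: -1.38 mi.

-1.4 mi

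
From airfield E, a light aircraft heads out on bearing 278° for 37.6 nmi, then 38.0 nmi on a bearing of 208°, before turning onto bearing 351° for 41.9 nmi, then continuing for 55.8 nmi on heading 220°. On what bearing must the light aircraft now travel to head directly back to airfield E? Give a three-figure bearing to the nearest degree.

Leg 1 (278°, 37.6 nmi): east 37.6 sin 278° = -37.23, north 37.6 cos 278° = 5.23
Leg 2 (208°, 38.0 nmi): east 38.0 sin 208° = -17.84, north 38.0 cos 208° = -33.55
Leg 3 (351°, 41.9 nmi): east 41.9 sin 351° = -6.55, north 41.9 cos 351° = 41.38
Leg 4 (220°, 55.8 nmi): east 55.8 sin 220° = -35.87, north 55.8 cos 220° = -42.75
Net displacement: -97.50 east, -29.68 north. Direction back to start is (97.50, 29.68): bearing = atan2(97.50, 29.68) mod 360° = 73.07° ≈ 073°.

073°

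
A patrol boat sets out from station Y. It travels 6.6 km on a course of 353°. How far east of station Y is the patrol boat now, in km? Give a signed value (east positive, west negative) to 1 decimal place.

Leg 1 (353°, 6.6 km): east 6.6 sin 353° = -0.80, north 6.6 cos 353° = 6.55
Net east component: -0.80 km.

-0.8 km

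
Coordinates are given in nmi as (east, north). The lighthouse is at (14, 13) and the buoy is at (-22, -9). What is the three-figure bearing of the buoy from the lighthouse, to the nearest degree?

239°

Δeast = -22 − 14 = -36.00; Δnorth = -9 − 13 = -22.00.
Bearing = atan2(Δeast, Δnorth) mod 360° = 238.57° ≈ 239°.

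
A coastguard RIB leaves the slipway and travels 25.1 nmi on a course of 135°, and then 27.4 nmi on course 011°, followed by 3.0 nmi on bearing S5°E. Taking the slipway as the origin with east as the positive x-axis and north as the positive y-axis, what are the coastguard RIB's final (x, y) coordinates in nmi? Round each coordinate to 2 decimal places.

Leg 1 (135°, 25.1 nmi): east 25.1 sin 135° = 17.75, north 25.1 cos 135° = -17.75
Leg 2 (011°, 27.4 nmi): east 27.4 sin 11° = 5.23, north 27.4 cos 11° = 26.90
Leg 3 (S5°E, 3.0 nmi): east 3.0 sin 175° = 0.26, north 3.0 cos 175° = -2.99
Summing: 23.24 nmi east, 6.16 nmi north → (23.24, 6.16).

(23.24, 6.16)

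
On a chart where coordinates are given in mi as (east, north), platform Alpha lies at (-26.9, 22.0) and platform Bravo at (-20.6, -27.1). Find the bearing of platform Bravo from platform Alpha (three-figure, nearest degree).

173°

Δeast = -20.6 − -26.9 = 6.30; Δnorth = -27.1 − 22.0 = -49.10.
Bearing = atan2(Δeast, Δnorth) mod 360° = 172.69° ≈ 173°.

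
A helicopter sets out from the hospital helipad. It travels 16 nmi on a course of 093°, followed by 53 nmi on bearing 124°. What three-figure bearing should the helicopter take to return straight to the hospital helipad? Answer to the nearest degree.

Leg 1 (093°, 16 nmi): east 16 sin 93° = 15.98, north 16 cos 93° = -0.84
Leg 2 (124°, 53 nmi): east 53 sin 124° = 43.94, north 53 cos 124° = -29.64
Net displacement: 59.92 east, -30.47 north. Direction back to start is (-59.92, 30.47): bearing = atan2(-59.92, 30.47) mod 360° = 296.96° ≈ 297°.

297°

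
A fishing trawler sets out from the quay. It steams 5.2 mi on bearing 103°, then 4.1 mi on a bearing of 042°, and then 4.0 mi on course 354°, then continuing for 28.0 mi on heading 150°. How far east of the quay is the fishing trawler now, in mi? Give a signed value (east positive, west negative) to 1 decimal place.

21.4 mi

Leg 1 (103°, 5.2 mi): east 5.2 sin 103° = 5.07, north 5.2 cos 103° = -1.17
Leg 2 (042°, 4.1 mi): east 4.1 sin 42° = 2.74, north 4.1 cos 42° = 3.05
Leg 3 (354°, 4.0 mi): east 4.0 sin 354° = -0.42, north 4.0 cos 354° = 3.98
Leg 4 (150°, 28.0 mi): east 28.0 sin 150° = 14.00, north 28.0 cos 150° = -24.25
Net east component: 21.39 mi.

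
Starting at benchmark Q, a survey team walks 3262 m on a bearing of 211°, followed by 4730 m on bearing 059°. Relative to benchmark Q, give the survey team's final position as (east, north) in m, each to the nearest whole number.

(2374, -360)

Leg 1 (211°, 3262 m): east 3262 sin 211° = -1680.05, north 3262 cos 211° = -2796.08
Leg 2 (059°, 4730 m): east 4730 sin 59° = 4054.40, north 4730 cos 59° = 2436.13
Summing: 2374.35 m east, -359.95 m north → (2374, -360).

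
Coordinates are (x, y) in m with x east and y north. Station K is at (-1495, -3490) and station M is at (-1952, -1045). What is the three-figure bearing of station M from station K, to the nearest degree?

349°

Δeast = -1952 − -1495 = -457.00; Δnorth = -1045 − -3490 = 2445.00.
Bearing = atan2(Δeast, Δnorth) mod 360° = 349.41° ≈ 349°.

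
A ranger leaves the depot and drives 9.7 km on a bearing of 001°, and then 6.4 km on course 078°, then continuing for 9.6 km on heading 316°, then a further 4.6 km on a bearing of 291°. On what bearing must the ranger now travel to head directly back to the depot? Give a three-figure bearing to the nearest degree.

167°

Leg 1 (001°, 9.7 km): east 9.7 sin 1° = 0.17, north 9.7 cos 1° = 9.70
Leg 2 (078°, 6.4 km): east 6.4 sin 78° = 6.26, north 6.4 cos 78° = 1.33
Leg 3 (316°, 9.6 km): east 9.6 sin 316° = -6.67, north 9.6 cos 316° = 6.91
Leg 4 (291°, 4.6 km): east 4.6 sin 291° = -4.29, north 4.6 cos 291° = 1.65
Net displacement: -4.53 east, 19.58 north. Direction back to start is (4.53, -19.58): bearing = atan2(4.53, -19.58) mod 360° = 166.97° ≈ 167°.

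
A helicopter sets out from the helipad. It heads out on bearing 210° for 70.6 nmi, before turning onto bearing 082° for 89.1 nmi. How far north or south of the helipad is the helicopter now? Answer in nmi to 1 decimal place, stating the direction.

48.7 nmi south

Leg 1 (210°, 70.6 nmi): east 70.6 sin 210° = -35.30, north 70.6 cos 210° = -61.14
Leg 2 (082°, 89.1 nmi): east 89.1 sin 82° = 88.23, north 89.1 cos 82° = 12.40
Net north component: -48.74 nmi.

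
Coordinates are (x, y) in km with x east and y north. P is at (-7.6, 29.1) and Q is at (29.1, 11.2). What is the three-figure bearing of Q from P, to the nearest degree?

Δeast = 29.1 − -7.6 = 36.70; Δnorth = 11.2 − 29.1 = -17.90.
Bearing = atan2(Δeast, Δnorth) mod 360° = 116.00° ≈ 116°.

116°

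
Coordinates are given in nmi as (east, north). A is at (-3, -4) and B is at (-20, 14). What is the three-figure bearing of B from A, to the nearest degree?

317°

Δeast = -20 − -3 = -17.00; Δnorth = 14 − -4 = 18.00.
Bearing = atan2(Δeast, Δnorth) mod 360° = 316.64° ≈ 317°.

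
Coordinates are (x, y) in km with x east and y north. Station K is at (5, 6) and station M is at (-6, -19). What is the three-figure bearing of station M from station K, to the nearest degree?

204°

Δeast = -6 − 5 = -11.00; Δnorth = -19 − 6 = -25.00.
Bearing = atan2(Δeast, Δnorth) mod 360° = 203.75° ≈ 204°.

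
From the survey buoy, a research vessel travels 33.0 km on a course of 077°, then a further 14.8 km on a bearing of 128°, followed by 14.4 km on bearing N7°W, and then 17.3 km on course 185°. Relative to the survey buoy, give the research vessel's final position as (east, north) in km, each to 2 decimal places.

(40.55, -4.63)

Leg 1 (077°, 33.0 km): east 33.0 sin 77° = 32.15, north 33.0 cos 77° = 7.42
Leg 2 (128°, 14.8 km): east 14.8 sin 128° = 11.66, north 14.8 cos 128° = -9.11
Leg 3 (N7°W, 14.4 km): east 14.4 sin 353° = -1.75, north 14.4 cos 353° = 14.29
Leg 4 (185°, 17.3 km): east 17.3 sin 185° = -1.51, north 17.3 cos 185° = -17.23
Summing: 40.55 km east, -4.63 km north → (40.55, -4.63).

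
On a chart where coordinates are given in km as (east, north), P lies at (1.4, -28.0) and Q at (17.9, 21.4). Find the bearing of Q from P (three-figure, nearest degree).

018°

Δeast = 17.9 − 1.4 = 16.50; Δnorth = 21.4 − -28.0 = 49.40.
Bearing = atan2(Δeast, Δnorth) mod 360° = 18.47° ≈ 018°.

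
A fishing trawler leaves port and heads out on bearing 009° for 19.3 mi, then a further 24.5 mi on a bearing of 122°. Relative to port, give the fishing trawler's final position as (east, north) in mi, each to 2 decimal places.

Leg 1 (009°, 19.3 mi): east 19.3 sin 9° = 3.02, north 19.3 cos 9° = 19.06
Leg 2 (122°, 24.5 mi): east 24.5 sin 122° = 20.78, north 24.5 cos 122° = -12.98
Summing: 23.80 mi east, 6.08 mi north → (23.80, 6.08).

(23.80, 6.08)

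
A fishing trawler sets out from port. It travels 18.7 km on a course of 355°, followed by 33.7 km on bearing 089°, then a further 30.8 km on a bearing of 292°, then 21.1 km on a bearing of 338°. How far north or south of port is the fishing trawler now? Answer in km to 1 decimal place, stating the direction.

50.3 km north

Leg 1 (355°, 18.7 km): east 18.7 sin 355° = -1.63, north 18.7 cos 355° = 18.63
Leg 2 (089°, 33.7 km): east 33.7 sin 89° = 33.69, north 33.7 cos 89° = 0.59
Leg 3 (292°, 30.8 km): east 30.8 sin 292° = -28.56, north 30.8 cos 292° = 11.54
Leg 4 (338°, 21.1 km): east 21.1 sin 338° = -7.90, north 21.1 cos 338° = 19.56
Net north component: 50.32 km.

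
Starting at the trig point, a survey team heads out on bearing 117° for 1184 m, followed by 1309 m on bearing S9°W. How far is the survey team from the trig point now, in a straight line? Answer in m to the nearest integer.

2018 m

Leg 1 (117°, 1184 m): east 1184 sin 117° = 1054.95, north 1184 cos 117° = -537.52
Leg 2 (S9°W, 1309 m): east 1309 sin 189° = -204.77, north 1309 cos 189° = -1292.88
Net: 850.18 east, -1830.41 north. Distance = √((850.18)² + (-1830.41)²) = 2018.217 m.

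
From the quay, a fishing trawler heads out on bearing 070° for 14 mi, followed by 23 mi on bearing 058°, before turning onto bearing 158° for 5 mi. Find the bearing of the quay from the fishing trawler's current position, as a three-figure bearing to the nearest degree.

250°

Leg 1 (070°, 14 mi): east 14 sin 70° = 13.16, north 14 cos 70° = 4.79
Leg 2 (058°, 23 mi): east 23 sin 58° = 19.51, north 23 cos 58° = 12.19
Leg 3 (158°, 5 mi): east 5 sin 158° = 1.87, north 5 cos 158° = -4.64
Net displacement: 34.53 east, 12.34 north. Direction back to start is (-34.53, -12.34): bearing = atan2(-34.53, -12.34) mod 360° = 250.34° ≈ 250°.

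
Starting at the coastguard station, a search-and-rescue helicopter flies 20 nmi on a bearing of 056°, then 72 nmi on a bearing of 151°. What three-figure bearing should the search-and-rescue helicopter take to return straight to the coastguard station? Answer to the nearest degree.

Leg 1 (056°, 20 nmi): east 20 sin 56° = 16.58, north 20 cos 56° = 11.18
Leg 2 (151°, 72 nmi): east 72 sin 151° = 34.91, north 72 cos 151° = -62.97
Net displacement: 51.49 east, -51.79 north. Direction back to start is (-51.49, 51.79): bearing = atan2(-51.49, 51.79) mod 360° = 315.17° ≈ 315°.

315°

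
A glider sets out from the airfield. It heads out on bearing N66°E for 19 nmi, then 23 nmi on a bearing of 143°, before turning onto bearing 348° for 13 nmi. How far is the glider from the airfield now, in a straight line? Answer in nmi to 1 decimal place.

Leg 1 (N66°E, 19 nmi): east 19 sin 66° = 17.36, north 19 cos 66° = 7.73
Leg 2 (143°, 23 nmi): east 23 sin 143° = 13.84, north 23 cos 143° = -18.37
Leg 3 (348°, 13 nmi): east 13 sin 348° = -2.70, north 13 cos 348° = 12.72
Net: 28.50 east, 2.08 north. Distance = √((28.50)² + (2.08)²) = 28.572 nmi.

28.6 nmi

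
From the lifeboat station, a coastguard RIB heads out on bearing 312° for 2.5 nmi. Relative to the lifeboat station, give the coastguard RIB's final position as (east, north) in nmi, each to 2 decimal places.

(-1.86, 1.67)

Leg 1 (312°, 2.5 nmi): east 2.5 sin 312° = -1.86, north 2.5 cos 312° = 1.67
Summing: -1.86 nmi east, 1.67 nmi north → (-1.86, 1.67).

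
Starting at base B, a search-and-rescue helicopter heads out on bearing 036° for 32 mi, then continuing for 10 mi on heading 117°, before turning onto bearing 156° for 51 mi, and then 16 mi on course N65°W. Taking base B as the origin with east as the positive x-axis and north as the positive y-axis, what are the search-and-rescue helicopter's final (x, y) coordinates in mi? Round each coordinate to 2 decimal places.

Leg 1 (036°, 32 mi): east 32 sin 36° = 18.81, north 32 cos 36° = 25.89
Leg 2 (117°, 10 mi): east 10 sin 117° = 8.91, north 10 cos 117° = -4.54
Leg 3 (156°, 51 mi): east 51 sin 156° = 20.74, north 51 cos 156° = -46.59
Leg 4 (N65°W, 16 mi): east 16 sin 295° = -14.50, north 16 cos 295° = 6.76
Summing: 33.96 mi east, -18.48 mi north → (33.96, -18.48).

(33.96, -18.48)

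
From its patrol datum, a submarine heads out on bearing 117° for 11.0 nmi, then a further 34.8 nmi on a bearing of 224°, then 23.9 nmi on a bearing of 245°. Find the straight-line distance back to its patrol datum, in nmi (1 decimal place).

53.9 nmi

Leg 1 (117°, 11.0 nmi): east 11.0 sin 117° = 9.80, north 11.0 cos 117° = -4.99
Leg 2 (224°, 34.8 nmi): east 34.8 sin 224° = -24.17, north 34.8 cos 224° = -25.03
Leg 3 (245°, 23.9 nmi): east 23.9 sin 245° = -21.66, north 23.9 cos 245° = -10.10
Net: -36.03 east, -40.13 north. Distance = √((-36.03)² + (-40.13)²) = 53.932 nmi.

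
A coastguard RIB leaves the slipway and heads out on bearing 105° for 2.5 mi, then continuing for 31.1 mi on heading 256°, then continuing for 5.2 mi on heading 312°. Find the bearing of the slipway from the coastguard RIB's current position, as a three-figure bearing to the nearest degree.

Leg 1 (105°, 2.5 mi): east 2.5 sin 105° = 2.41, north 2.5 cos 105° = -0.65
Leg 2 (256°, 31.1 mi): east 31.1 sin 256° = -30.18, north 31.1 cos 256° = -7.52
Leg 3 (312°, 5.2 mi): east 5.2 sin 312° = -3.86, north 5.2 cos 312° = 3.48
Net displacement: -31.63 east, -4.69 north. Direction back to start is (31.63, 4.69): bearing = atan2(31.63, 4.69) mod 360° = 81.56° ≈ 082°.

082°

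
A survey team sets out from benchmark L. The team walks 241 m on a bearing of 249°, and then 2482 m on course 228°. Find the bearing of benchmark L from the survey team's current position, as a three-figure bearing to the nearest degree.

Leg 1 (249°, 241 m): east 241 sin 249° = -224.99, north 241 cos 249° = -86.37
Leg 2 (228°, 2482 m): east 2482 sin 228° = -1844.49, north 2482 cos 228° = -1660.78
Net displacement: -2069.48 east, -1747.15 north. Direction back to start is (2069.48, 1747.15): bearing = atan2(2069.48, 1747.15) mod 360° = 49.83° ≈ 050°.

050°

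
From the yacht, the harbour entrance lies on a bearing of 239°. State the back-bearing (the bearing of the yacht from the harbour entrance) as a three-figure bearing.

059°

Back-bearing = 239° − 180° = 059°.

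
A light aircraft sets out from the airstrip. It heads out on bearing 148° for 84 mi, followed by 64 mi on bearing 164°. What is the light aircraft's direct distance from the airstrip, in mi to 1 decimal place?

Leg 1 (148°, 84 mi): east 84 sin 148° = 44.51, north 84 cos 148° = -71.24
Leg 2 (164°, 64 mi): east 64 sin 164° = 17.64, north 64 cos 164° = -61.52
Net: 62.15 east, -132.76 north. Distance = √((62.15)² + (-132.76)²) = 146.586 mi.

146.6 mi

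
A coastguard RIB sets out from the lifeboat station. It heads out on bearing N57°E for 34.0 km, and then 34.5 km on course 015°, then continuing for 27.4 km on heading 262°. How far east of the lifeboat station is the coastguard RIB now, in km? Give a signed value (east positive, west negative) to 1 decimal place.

10.3 km

Leg 1 (N57°E, 34.0 km): east 34.0 sin 57° = 28.51, north 34.0 cos 57° = 18.52
Leg 2 (015°, 34.5 km): east 34.5 sin 15° = 8.93, north 34.5 cos 15° = 33.32
Leg 3 (262°, 27.4 km): east 27.4 sin 262° = -27.13, north 27.4 cos 262° = -3.81
Net east component: 10.31 km.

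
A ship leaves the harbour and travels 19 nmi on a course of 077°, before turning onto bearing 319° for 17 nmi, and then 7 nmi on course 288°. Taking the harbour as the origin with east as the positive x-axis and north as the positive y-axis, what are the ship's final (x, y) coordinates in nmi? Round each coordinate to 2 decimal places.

(0.70, 19.27)

Leg 1 (077°, 19 nmi): east 19 sin 77° = 18.51, north 19 cos 77° = 4.27
Leg 2 (319°, 17 nmi): east 17 sin 319° = -11.15, north 17 cos 319° = 12.83
Leg 3 (288°, 7 nmi): east 7 sin 288° = -6.66, north 7 cos 288° = 2.16
Summing: 0.70 nmi east, 19.27 nmi north → (0.70, 19.27).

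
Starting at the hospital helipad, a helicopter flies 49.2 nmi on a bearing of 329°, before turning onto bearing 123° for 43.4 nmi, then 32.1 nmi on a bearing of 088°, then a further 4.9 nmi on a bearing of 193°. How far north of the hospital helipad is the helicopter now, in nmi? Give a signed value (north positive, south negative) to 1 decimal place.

14.9 nmi

Leg 1 (329°, 49.2 nmi): east 49.2 sin 329° = -25.34, north 49.2 cos 329° = 42.17
Leg 2 (123°, 43.4 nmi): east 43.4 sin 123° = 36.40, north 43.4 cos 123° = -23.64
Leg 3 (088°, 32.1 nmi): east 32.1 sin 88° = 32.08, north 32.1 cos 88° = 1.12
Leg 4 (193°, 4.9 nmi): east 4.9 sin 193° = -1.10, north 4.9 cos 193° = -4.77
Net north component: 14.88 nmi.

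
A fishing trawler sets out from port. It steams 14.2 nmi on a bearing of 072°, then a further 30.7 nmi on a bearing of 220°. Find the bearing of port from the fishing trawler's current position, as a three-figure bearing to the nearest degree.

018°

Leg 1 (072°, 14.2 nmi): east 14.2 sin 72° = 13.51, north 14.2 cos 72° = 4.39
Leg 2 (220°, 30.7 nmi): east 30.7 sin 220° = -19.73, north 30.7 cos 220° = -23.52
Net displacement: -6.23 east, -19.13 north. Direction back to start is (6.23, 19.13): bearing = atan2(6.23, 19.13) mod 360° = 18.04° ≈ 018°.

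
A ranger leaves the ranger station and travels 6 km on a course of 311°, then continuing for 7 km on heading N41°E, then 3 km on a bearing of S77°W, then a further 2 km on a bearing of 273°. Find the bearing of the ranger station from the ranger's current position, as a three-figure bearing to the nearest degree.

151°

Leg 1 (311°, 6 km): east 6 sin 311° = -4.53, north 6 cos 311° = 3.94
Leg 2 (N41°E, 7 km): east 7 sin 41° = 4.59, north 7 cos 41° = 5.28
Leg 3 (S77°W, 3 km): east 3 sin 257° = -2.92, north 3 cos 257° = -0.67
Leg 4 (273°, 2 km): east 2 sin 273° = -2.00, north 2 cos 273° = 0.10
Net displacement: -4.86 east, 8.65 north. Direction back to start is (4.86, -8.65): bearing = atan2(4.86, -8.65) mod 360° = 150.69° ≈ 151°.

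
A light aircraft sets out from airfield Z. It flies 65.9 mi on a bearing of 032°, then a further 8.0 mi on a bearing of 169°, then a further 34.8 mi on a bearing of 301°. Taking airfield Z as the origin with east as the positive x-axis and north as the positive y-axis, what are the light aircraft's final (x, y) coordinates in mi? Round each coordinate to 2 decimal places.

Leg 1 (032°, 65.9 mi): east 65.9 sin 32° = 34.92, north 65.9 cos 32° = 55.89
Leg 2 (169°, 8.0 mi): east 8.0 sin 169° = 1.53, north 8.0 cos 169° = -7.85
Leg 3 (301°, 34.8 mi): east 34.8 sin 301° = -29.83, north 34.8 cos 301° = 17.92
Summing: 6.62 mi east, 65.96 mi north → (6.62, 65.96).

(6.62, 65.96)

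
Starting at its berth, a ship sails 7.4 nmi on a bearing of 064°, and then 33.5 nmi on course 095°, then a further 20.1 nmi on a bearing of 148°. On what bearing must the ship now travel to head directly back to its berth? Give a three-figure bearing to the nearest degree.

288°

Leg 1 (064°, 7.4 nmi): east 7.4 sin 64° = 6.65, north 7.4 cos 64° = 3.24
Leg 2 (095°, 33.5 nmi): east 33.5 sin 95° = 33.37, north 33.5 cos 95° = -2.92
Leg 3 (148°, 20.1 nmi): east 20.1 sin 148° = 10.65, north 20.1 cos 148° = -17.05
Net displacement: 50.67 east, -16.72 north. Direction back to start is (-50.67, 16.72): bearing = atan2(-50.67, 16.72) mod 360° = 288.26° ≈ 288°.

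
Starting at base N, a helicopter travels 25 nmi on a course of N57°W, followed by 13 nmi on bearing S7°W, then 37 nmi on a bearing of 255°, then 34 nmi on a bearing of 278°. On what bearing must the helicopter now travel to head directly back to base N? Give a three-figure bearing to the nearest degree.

Leg 1 (N57°W, 25 nmi): east 25 sin 303° = -20.97, north 25 cos 303° = 13.62
Leg 2 (S7°W, 13 nmi): east 13 sin 187° = -1.58, north 13 cos 187° = -12.90
Leg 3 (255°, 37 nmi): east 37 sin 255° = -35.74, north 37 cos 255° = -9.58
Leg 4 (278°, 34 nmi): east 34 sin 278° = -33.67, north 34 cos 278° = 4.73
Net displacement: -91.96 east, -4.13 north. Direction back to start is (91.96, 4.13): bearing = atan2(91.96, 4.13) mod 360° = 87.43° ≈ 087°.

087°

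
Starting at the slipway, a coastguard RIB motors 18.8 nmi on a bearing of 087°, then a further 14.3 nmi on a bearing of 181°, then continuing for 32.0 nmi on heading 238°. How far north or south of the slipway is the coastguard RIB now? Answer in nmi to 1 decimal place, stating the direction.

30.3 nmi south

Leg 1 (087°, 18.8 nmi): east 18.8 sin 87° = 18.77, north 18.8 cos 87° = 0.98
Leg 2 (181°, 14.3 nmi): east 14.3 sin 181° = -0.25, north 14.3 cos 181° = -14.30
Leg 3 (238°, 32.0 nmi): east 32.0 sin 238° = -27.14, north 32.0 cos 238° = -16.96
Net north component: -30.27 nmi.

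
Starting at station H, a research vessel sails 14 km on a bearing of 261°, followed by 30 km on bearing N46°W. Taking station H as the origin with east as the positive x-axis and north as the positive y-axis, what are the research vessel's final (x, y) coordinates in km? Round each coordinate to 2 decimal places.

Leg 1 (261°, 14 km): east 14 sin 261° = -13.83, north 14 cos 261° = -2.19
Leg 2 (N46°W, 30 km): east 30 sin 314° = -21.58, north 30 cos 314° = 20.84
Summing: -35.41 km east, 18.65 km north → (-35.41, 18.65).

(-35.41, 18.65)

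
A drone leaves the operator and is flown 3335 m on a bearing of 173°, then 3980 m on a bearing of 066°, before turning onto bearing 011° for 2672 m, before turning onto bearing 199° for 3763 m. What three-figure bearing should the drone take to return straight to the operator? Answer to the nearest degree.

308°

Leg 1 (173°, 3335 m): east 3335 sin 173° = 406.43, north 3335 cos 173° = -3310.14
Leg 2 (066°, 3980 m): east 3980 sin 66° = 3635.91, north 3980 cos 66° = 1618.81
Leg 3 (011°, 2672 m): east 2672 sin 11° = 509.84, north 2672 cos 11° = 2622.91
Leg 4 (199°, 3763 m): east 3763 sin 199° = -1225.11, north 3763 cos 199° = -3557.99
Net displacement: 3327.07 east, -2626.41 north. Direction back to start is (-3327.07, 2626.41): bearing = atan2(-3327.07, 2626.41) mod 360° = 308.29° ≈ 308°.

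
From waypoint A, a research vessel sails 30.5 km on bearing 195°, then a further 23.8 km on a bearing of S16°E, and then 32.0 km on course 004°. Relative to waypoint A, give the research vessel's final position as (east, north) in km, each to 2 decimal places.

Leg 1 (195°, 30.5 km): east 30.5 sin 195° = -7.89, north 30.5 cos 195° = -29.46
Leg 2 (S16°E, 23.8 km): east 23.8 sin 164° = 6.56, north 23.8 cos 164° = -22.88
Leg 3 (004°, 32.0 km): east 32.0 sin 4° = 2.23, north 32.0 cos 4° = 31.92
Summing: 0.90 km east, -20.42 km north → (0.90, -20.42).

(0.90, -20.42)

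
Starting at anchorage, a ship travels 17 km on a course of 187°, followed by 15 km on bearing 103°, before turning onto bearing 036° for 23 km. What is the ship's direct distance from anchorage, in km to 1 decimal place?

26.1 km

Leg 1 (187°, 17 km): east 17 sin 187° = -2.07, north 17 cos 187° = -16.87
Leg 2 (103°, 15 km): east 15 sin 103° = 14.62, north 15 cos 103° = -3.37
Leg 3 (036°, 23 km): east 23 sin 36° = 13.52, north 23 cos 36° = 18.61
Net: 26.06 east, -1.64 north. Distance = √((26.06)² + (-1.64)²) = 26.114 km.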